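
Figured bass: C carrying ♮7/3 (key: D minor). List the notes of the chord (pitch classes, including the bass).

The written figures ♮7/3 are shorthand for 7/5/3: the 5 is implied.
A third above C in this key is E.
A fifth above C in this key is G.
A seventh above C in this key is Bb, made natural (B) by the ♮ figure.
Together with the bass C, this spells C major seventh in root position.

C, E, G, B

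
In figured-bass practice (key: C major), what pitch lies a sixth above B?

G

Counting 5 letter steps above B lands on G; in C major, that letter is G.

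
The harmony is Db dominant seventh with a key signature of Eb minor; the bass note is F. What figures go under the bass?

6/5

F is the third of Db dominant seventh, so the chord is in first inversion.
A seventh chord in first inversion is figured 6/5/3, conventionally abbreviated 6/5.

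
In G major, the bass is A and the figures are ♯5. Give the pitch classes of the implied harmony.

The written figures ♯5 are shorthand for 5/3: the 3 is implied.
A third above A in this key is C.
A fifth above A in this key is E, raised to E# by the sharp.

A, C, E#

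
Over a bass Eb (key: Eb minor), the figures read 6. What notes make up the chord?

Eb, Gb, Cb

The written figures 6 are shorthand for 6/3: the 3 is implied.
A third above Eb in this key is Gb.
A sixth above Eb in this key is Cb.
Together with the bass Eb, this spells Cb major in first inversion.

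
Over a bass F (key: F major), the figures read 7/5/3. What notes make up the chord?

F, A, C, E

A third above F in this key is A.
A fifth above F in this key is C.
A seventh above F in this key is E.
Together with the bass F, this spells F major seventh in root position.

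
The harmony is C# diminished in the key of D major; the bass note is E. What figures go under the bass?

E is the third of C# diminished, so the chord is in first inversion.
A triad in first inversion is figured 6/3, conventionally abbreviated 6.

6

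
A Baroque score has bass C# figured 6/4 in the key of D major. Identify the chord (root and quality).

F# minor

The figures 6/4 indicate a triad in second inversion.
In second inversion the root lies a fourth above the bass: a fourth above C# in D major is F#.
The chord tones are C#, F#, A, giving F# minor.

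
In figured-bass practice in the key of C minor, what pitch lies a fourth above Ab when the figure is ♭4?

Counting 3 letter steps above Ab lands on D; in C minor, that letter is D.
The b4 figure lowers it a semitone, giving Db.

Db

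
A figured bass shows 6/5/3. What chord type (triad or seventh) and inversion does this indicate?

Intervals of 6/5/3 above the bass form a seventh chord; the bass is the third, so this is first inversion.

seventh chord, first inversion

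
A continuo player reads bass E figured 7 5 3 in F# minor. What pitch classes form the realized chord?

E, G#, B, D

A third above E in this key is G#.
A fifth above E in this key is B.
A seventh above E in this key is D.
Together with the bass E, this spells E dominant seventh in root position.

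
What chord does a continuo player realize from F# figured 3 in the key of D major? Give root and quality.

F# minor

The figures 3 indicate a triad in root position.
In root position the bass is the root, so the root is F#.
The chord tones are F#, A, C#, giving F# minor.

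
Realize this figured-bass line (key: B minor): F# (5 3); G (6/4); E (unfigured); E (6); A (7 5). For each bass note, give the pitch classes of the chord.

F# (5/3): F#, A, C#.
G (6/4): G, C#, E.
E (5/3): E, G, B.
E (6/3): E, G, C#.
A (7/5/3): A, C#, E, G.

F#, A, C# | G, C#, E | E, G, B | E, G, C# | A, C#, E, G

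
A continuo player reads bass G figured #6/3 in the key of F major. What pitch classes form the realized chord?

G, Bb, E#

A third above G in this key is Bb.
A sixth above G in this key is E, raised to E# by the sharp.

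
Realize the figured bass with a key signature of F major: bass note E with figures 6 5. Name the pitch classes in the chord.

The written figures 6 5 are shorthand for 6/5/3: the 3 is implied.
A third above E in this key is G.
A fifth above E in this key is Bb.
A sixth above E in this key is C.
Together with the bass E, this spells C dominant seventh in first inversion.

E, G, Bb, C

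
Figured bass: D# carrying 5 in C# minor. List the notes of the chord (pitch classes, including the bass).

The written figures 5 are shorthand for 5/3: the 3 is implied.
A third above D# in this key is F#.
A fifth above D# in this key is A.
Together with the bass D#, this spells D# diminished in root position.

D#, F#, A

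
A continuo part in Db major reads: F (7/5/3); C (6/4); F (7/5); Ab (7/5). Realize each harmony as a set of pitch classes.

F (7/5/3): F, Ab, C, Eb.
C (6/4): C, F, Ab.
F (7/5/3): F, Ab, C, Eb.
Ab (7/5/3): Ab, C, Eb, Gb.

F, Ab, C, Eb | C, F, Ab | F, Ab, C, Eb | Ab, C, Eb, Gb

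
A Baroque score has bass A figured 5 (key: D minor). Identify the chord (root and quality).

The figures 5 indicate a triad in root position.
In root position the bass is the root, so the root is A.
The chord tones are A, C, E, giving A minor.

A minor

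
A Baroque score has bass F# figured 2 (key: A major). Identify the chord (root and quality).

The figures 2 indicate a seventh chord in third inversion.
In third inversion the root lies a second above the bass: a second above F# in A major is G#.
The chord tones are F#, G#, B, D, giving G# half-diminished seventh.

G# half-diminished seventh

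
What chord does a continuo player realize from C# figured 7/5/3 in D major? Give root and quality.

The figures 7/5/3 indicate a seventh chord in root position.
In root position the bass is the root, so the root is C#.
The chord tones are C#, E, G, B, giving C# half-diminished seventh.

C# half-diminished seventh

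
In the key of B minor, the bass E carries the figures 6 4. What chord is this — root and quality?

A major

The figures 6 4 indicate a triad in second inversion.
In second inversion the root lies a fourth above the bass: a fourth above E in B minor is A.
The chord tones are E, A, C#, giving A major.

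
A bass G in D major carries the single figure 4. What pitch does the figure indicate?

C#

Counting 3 letter steps above G lands on C; in D major, that letter is C#.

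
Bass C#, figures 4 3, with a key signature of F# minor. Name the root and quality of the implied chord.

F# minor seventh

The figures 4 3 indicate a seventh chord in second inversion.
In second inversion the root lies a fourth above the bass: a fourth above C# in F# minor is F#.
The chord tones are C#, E, F#, A, giving F# minor seventh.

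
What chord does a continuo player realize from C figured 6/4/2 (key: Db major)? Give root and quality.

Db major seventh

The figures 6/4/2 indicate a seventh chord in third inversion.
In third inversion the root lies a second above the bass: a second above C in Db major is Db.
The chord tones are C, Db, F, Ab, giving Db major seventh.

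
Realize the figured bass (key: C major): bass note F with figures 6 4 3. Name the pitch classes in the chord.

A third above F in this key is A.
A fourth above F in this key is B.
A sixth above F in this key is D.
Together with the bass F, this spells B half-diminished seventh in second inversion.

F, A, B, D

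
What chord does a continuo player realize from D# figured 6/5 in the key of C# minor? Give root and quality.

B dominant seventh

The figures 6/5 indicate a seventh chord in first inversion.
In first inversion the root lies a sixth above the bass: a sixth above D# in C# minor is B.
The chord tones are D#, F#, A, B, giving B dominant seventh.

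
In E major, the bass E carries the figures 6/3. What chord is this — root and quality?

The figures 6/3 indicate a triad in first inversion.
In first inversion the root lies a sixth above the bass: a sixth above E in E major is C#.
The chord tones are E, G#, C#, giving C# minor.

C# minor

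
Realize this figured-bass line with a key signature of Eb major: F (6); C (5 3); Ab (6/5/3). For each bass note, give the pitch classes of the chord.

F (6/3): F, Ab, D.
C (5/3): C, Eb, G.
Ab (6/5/3): Ab, C, Eb, F.

F, Ab, D | C, Eb, G | Ab, C, Eb, F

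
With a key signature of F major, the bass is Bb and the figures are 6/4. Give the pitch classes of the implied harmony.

A fourth above Bb in this key is E.
A sixth above Bb in this key is G.
Together with the bass Bb, this spells E diminished in second inversion.

Bb, E, G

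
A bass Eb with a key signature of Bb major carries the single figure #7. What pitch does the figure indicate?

Counting 6 letter steps above Eb lands on D; in Bb major, that letter is D.
The #7 figure raises it a semitone, giving D#.

D#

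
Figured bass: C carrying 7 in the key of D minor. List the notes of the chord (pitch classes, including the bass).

The written figures 7 are shorthand for 7/5/3: the 5/3 are implied.
A third above C in this key is E.
A fifth above C in this key is G.
A seventh above C in this key is Bb.
Together with the bass C, this spells C dominant seventh in root position.

C, E, G, Bb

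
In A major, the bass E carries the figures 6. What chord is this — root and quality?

The figures 6 indicate a triad in first inversion.
In first inversion the root lies a sixth above the bass: a sixth above E in A major is C#.
The chord tones are E, G#, C#, giving C# minor.

C# minor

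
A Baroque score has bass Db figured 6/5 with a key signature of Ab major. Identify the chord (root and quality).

Bb minor seventh

The figures 6/5 indicate a seventh chord in first inversion.
In first inversion the root lies a sixth above the bass: a sixth above Db in Ab major is Bb.
The chord tones are Db, F, Ab, Bb, giving Bb minor seventh.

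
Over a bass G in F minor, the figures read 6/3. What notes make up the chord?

A third above G in this key is Bb.
A sixth above G in this key is Eb.
Together with the bass G, this spells Eb major in first inversion.

G, Bb, Eb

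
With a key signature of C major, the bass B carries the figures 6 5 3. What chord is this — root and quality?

G dominant seventh

The figures 6 5 3 indicate a seventh chord in first inversion.
In first inversion the root lies a sixth above the bass: a sixth above B in C major is G.
The chord tones are B, D, F, G, giving G dominant seventh.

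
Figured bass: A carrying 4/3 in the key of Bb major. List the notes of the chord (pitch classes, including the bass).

A, C, D, F

The written figures 4/3 are shorthand for 6/4/3: the 6 is implied.
A third above A in this key is C.
A fourth above A in this key is D.
A sixth above A in this key is F.
Together with the bass A, this spells D minor seventh in second inversion.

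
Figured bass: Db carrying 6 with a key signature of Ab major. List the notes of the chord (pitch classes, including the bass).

The written figures 6 are shorthand for 6/3: the 3 is implied.
A third above Db in this key is F.
A sixth above Db in this key is Bb.
Together with the bass Db, this spells Bb minor in first inversion.

Db, F, Bb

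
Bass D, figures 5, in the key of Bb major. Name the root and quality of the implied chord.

The figures 5 indicate a triad in root position.
In root position the bass is the root, so the root is D.
The chord tones are D, F, A, giving D minor.

D minor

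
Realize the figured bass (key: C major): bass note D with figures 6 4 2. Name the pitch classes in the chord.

D, E, G, B

A second above D in this key is E.
A fourth above D in this key is G.
A sixth above D in this key is B.
Together with the bass D, this spells E minor seventh in third inversion.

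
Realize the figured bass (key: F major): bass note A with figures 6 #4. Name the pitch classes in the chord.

A, D#, F

A fourth above A in this key is D, raised to D# by the sharp.
A sixth above A in this key is F.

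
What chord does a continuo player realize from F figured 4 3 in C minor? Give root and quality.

Bb dominant seventh

The figures 4 3 indicate a seventh chord in second inversion.
In second inversion the root lies a fourth above the bass: a fourth above F in C minor is Bb.
The chord tones are F, Ab, Bb, D, giving Bb dominant seventh.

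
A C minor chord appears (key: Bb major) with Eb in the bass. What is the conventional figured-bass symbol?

6

Eb is the third of C minor, so the chord is in first inversion.
A triad in first inversion is figured 6/3, conventionally abbreviated 6.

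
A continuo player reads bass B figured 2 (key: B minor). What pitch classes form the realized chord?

B, C#, E, G

The written figures 2 are shorthand for 6/4/2: the 6/4 are implied.
A second above B in this key is C#.
A fourth above B in this key is E.
A sixth above B in this key is G.
Together with the bass B, this spells C# half-diminished seventh in third inversion.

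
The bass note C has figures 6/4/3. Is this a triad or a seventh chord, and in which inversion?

Intervals of 6/4/3 above the bass form a seventh chord; the bass is the fifth, so this is second inversion.

seventh chord, second inversion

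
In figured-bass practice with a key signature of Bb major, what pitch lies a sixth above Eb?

Counting 5 letter steps above Eb lands on C; in Bb major, that letter is C.

C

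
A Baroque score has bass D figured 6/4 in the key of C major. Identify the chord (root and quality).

G major

The figures 6/4 indicate a triad in second inversion.
In second inversion the root lies a fourth above the bass: a fourth above D in C major is G.
The chord tones are D, G, B, giving G major.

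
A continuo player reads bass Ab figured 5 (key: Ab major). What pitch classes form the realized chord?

Ab, C, Eb

The written figures 5 are shorthand for 5/3: the 3 is implied.
A third above Ab in this key is C.
A fifth above Ab in this key is Eb.
Together with the bass Ab, this spells Ab major in root position.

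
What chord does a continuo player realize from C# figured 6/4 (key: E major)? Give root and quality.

F# minor

The figures 6/4 indicate a triad in second inversion.
In second inversion the root lies a fourth above the bass: a fourth above C# in E major is F#.
The chord tones are C#, F#, A, giving F# minor.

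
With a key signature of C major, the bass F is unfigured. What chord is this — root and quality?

F major

An unfigured bass indicates a triad in root position.
In root position the bass is the root, so the root is F.
The chord tones are F, A, C, giving F major.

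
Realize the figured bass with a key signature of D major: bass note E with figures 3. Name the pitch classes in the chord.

E, G, B

The written figures 3 are shorthand for 5/3: the 5 is implied.
A third above E in this key is G.
A fifth above E in this key is B.
Together with the bass E, this spells E minor in root position.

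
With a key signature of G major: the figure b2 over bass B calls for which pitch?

Counting 1 letter step above B lands on C; in G major, that letter is C.
The b2 figure lowers it a semitone, giving Cb.

Cb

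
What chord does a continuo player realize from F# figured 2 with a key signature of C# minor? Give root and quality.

The figures 2 indicate a seventh chord in third inversion.
In third inversion the root lies a second above the bass: a second above F# in C# minor is G#.
The chord tones are F#, G#, B, D#, giving G# minor seventh.

G# minor seventh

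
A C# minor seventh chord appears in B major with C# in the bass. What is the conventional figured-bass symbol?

7

C# is the root of C# minor seventh, so the chord is in root position.
A seventh chord in root position is figured 7/5/3, conventionally abbreviated 7.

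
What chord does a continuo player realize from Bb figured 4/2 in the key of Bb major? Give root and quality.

The figures 4/2 indicate a seventh chord in third inversion.
In third inversion the root lies a second above the bass: a second above Bb in Bb major is C.
The chord tones are Bb, C, Eb, G, giving C minor seventh.

C minor seventh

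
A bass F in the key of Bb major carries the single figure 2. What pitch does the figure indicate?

Counting 1 letter step above F lands on G; in Bb major, that letter is G.

G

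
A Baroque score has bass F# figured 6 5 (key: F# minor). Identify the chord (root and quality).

D major seventh

The figures 6 5 indicate a seventh chord in first inversion.
In first inversion the root lies a sixth above the bass: a sixth above F# in F# minor is D.
The chord tones are F#, A, C#, D, giving D major seventh.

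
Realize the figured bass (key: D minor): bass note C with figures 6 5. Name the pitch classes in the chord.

C, E, G, A

The written figures 6 5 are shorthand for 6/5/3: the 3 is implied.
A third above C in this key is E.
A fifth above C in this key is G.
A sixth above C in this key is A.
Together with the bass C, this spells A minor seventh in first inversion.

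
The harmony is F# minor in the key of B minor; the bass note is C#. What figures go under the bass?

6/4

C# is the fifth of F# minor, so the chord is in second inversion.
A triad in second inversion is figured 6/4, conventionally abbreviated 6/4.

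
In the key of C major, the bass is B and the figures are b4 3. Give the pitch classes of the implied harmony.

B, D, Eb, G

The written figures b4 3 are shorthand for 6/4/3: the 6 is implied.
A third above B in this key is D.
A fourth above B in this key is E, lowered to Eb by the flat.
A sixth above B in this key is G.
Together with the bass B, this spells Eb augmented major seventh in second inversion.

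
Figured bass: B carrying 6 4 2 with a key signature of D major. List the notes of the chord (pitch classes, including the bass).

A second above B in this key is C#.
A fourth above B in this key is E.
A sixth above B in this key is G.
Together with the bass B, this spells C# half-diminished seventh in third inversion.

B, C#, E, G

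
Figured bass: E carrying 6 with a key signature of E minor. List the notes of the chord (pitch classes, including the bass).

E, G, C

The written figures 6 are shorthand for 6/3: the 3 is implied.
A third above E in this key is G.
A sixth above E in this key is C.
Together with the bass E, this spells C major in first inversion.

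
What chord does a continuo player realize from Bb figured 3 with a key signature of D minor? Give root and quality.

The figures 3 indicate a triad in root position.
In root position the bass is the root, so the root is Bb.
The chord tones are Bb, D, F, giving Bb major.

Bb major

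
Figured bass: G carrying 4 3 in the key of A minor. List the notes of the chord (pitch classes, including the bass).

G, B, C, E

The written figures 4 3 are shorthand for 6/4/3: the 6 is implied.
A third above G in this key is B.
A fourth above G in this key is C.
A sixth above G in this key is E.
Together with the bass G, this spells C major seventh in second inversion.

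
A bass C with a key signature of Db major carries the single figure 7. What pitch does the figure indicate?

Counting 6 letter steps above C lands on B; in Db major, that letter is Bb.

Bb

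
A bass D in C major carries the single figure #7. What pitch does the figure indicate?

C#

Counting 6 letter steps above D lands on C; in C major, that letter is C.
The #7 figure raises it a semitone, giving C#.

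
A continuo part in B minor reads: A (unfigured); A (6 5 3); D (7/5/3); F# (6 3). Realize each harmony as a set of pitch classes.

A, C#, E | A, C#, E, F# | D, F#, A, C# | F#, A, D

A (5/3): A, C#, E.
A (6/5/3): A, C#, E, F#.
D (7/5/3): D, F#, A, C#.
F# (6/3): F#, A, D.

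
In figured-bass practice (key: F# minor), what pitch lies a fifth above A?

E

Counting 4 letter steps above A lands on E; in F# minor, that letter is E.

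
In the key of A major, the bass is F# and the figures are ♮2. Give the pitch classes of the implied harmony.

F#, G, B, D

The written figures ♮2 are shorthand for 6/4/2: the 6/4 are implied.
A second above F# in this key is G#, made natural (G) by the ♮ figure.
A fourth above F# in this key is B.
A sixth above F# in this key is D.
Together with the bass F#, this spells G major seventh in third inversion.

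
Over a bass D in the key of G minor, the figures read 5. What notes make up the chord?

The written figures 5 are shorthand for 5/3: the 3 is implied.
A third above D in this key is F.
A fifth above D in this key is A.
Together with the bass D, this spells D minor in root position.

D, F, A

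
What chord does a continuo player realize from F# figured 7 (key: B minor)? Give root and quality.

F# minor seventh

The figures 7 indicate a seventh chord in root position.
In root position the bass is the root, so the root is F#.
The chord tones are F#, A, C#, E, giving F# minor seventh.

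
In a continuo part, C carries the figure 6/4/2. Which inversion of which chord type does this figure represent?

seventh chord, third inversion

Intervals of 6/4/2 above the bass form a seventh chord; the bass is the seventh, so this is third inversion.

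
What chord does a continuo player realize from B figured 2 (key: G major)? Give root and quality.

C major seventh

The figures 2 indicate a seventh chord in third inversion.
In third inversion the root lies a second above the bass: a second above B in G major is C.
The chord tones are B, C, E, G, giving C major seventh.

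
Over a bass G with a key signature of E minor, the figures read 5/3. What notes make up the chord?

A third above G in this key is B.
A fifth above G in this key is D.
Together with the bass G, this spells G major in root position.

G, B, D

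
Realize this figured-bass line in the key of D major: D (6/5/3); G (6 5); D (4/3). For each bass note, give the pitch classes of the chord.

D, F#, A, B | G, B, D, E | D, F#, G, B

D (6/5/3): D, F#, A, B.
G (6/5/3): G, B, D, E.
D (6/4/3): D, F#, G, B.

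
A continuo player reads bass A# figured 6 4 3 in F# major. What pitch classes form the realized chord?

A third above A# in this key is C#.
A fourth above A# in this key is D#.
A sixth above A# in this key is F#.
Together with the bass A#, this spells D# minor seventh in second inversion.

A#, C#, D#, F#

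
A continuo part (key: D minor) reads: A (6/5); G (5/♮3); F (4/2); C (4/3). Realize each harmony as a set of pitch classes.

A (6/5/3): A, C, E, F.
G (5/♮3): G, B, D.
F (6/4/2): F, G, Bb, D.
C (6/4/3): C, E, F, A.

A, C, E, F | G, B, D | F, G, Bb, D | C, E, F, A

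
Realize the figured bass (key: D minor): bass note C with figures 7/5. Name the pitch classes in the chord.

C, E, G, Bb

The written figures 7/5 are shorthand for 7/5/3: the 3 is implied.
A third above C in this key is E.
A fifth above C in this key is G.
A seventh above C in this key is Bb.
Together with the bass C, this spells C dominant seventh in root position.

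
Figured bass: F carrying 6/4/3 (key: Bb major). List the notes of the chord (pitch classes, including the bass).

F, A, Bb, D

A third above F in this key is A.
A fourth above F in this key is Bb.
A sixth above F in this key is D.
Together with the bass F, this spells Bb major seventh in second inversion.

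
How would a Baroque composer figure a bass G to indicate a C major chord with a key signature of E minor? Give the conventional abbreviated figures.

6/4

G is the fifth of C major, so the chord is in second inversion.
A triad in second inversion is figured 6/4, conventionally abbreviated 6/4.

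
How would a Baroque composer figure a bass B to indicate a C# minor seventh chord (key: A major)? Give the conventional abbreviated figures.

4/2

B is the seventh of C# minor seventh, so the chord is in third inversion.
A seventh chord in third inversion is figured 6/4/2, conventionally abbreviated 4/2.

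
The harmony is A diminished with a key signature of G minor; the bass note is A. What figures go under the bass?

no figures

A is the root of A diminished, so the chord is in root position.
A triad in root position is figured 5/3, conventionally abbreviated (no figures — root-position triad).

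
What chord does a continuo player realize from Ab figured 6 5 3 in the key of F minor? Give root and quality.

F minor seventh

The figures 6 5 3 indicate a seventh chord in first inversion.
In first inversion the root lies a sixth above the bass: a sixth above Ab in F minor is F.
The chord tones are Ab, C, Eb, F, giving F minor seventh.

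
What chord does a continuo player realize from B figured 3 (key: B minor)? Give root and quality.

The figures 3 indicate a triad in root position.
In root position the bass is the root, so the root is B.
The chord tones are B, D, F#, giving B minor.

B minor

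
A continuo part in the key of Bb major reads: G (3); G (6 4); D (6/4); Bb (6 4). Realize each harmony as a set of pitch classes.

G (5/3): G, Bb, D.
G (6/4): G, C, Eb.
D (6/4): D, G, Bb.
Bb (6/4): Bb, Eb, G.

G, Bb, D | G, C, Eb | D, G, Bb | Bb, Eb, G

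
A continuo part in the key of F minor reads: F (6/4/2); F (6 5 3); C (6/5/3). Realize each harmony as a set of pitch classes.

F (6/4/2): F, G, Bb, Db.
F (6/5/3): F, Ab, C, Db.
C (6/5/3): C, Eb, G, Ab.

F, G, Bb, Db | F, Ab, C, Db | C, Eb, G, Ab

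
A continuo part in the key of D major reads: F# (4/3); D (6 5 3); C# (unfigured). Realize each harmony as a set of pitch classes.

F# (6/4/3): F#, A, B, D.
D (6/5/3): D, F#, A, B.
C# (5/3): C#, E, G.

F#, A, B, D | D, F#, A, B | C#, E, G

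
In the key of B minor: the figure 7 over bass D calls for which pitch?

Counting 6 letter steps above D lands on C; in B minor, that letter is C#.

C#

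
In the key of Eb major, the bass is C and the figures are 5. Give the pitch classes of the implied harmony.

The written figures 5 are shorthand for 5/3: the 3 is implied.
A third above C in this key is Eb.
A fifth above C in this key is G.
Together with the bass C, this spells C minor in root position.

C, Eb, G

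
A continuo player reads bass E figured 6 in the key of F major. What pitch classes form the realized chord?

E, G, C

The written figures 6 are shorthand for 6/3: the 3 is implied.
A third above E in this key is G.
A sixth above E in this key is C.
Together with the bass E, this spells C major in first inversion.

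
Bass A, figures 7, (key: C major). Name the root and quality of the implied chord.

The figures 7 indicate a seventh chord in root position.
In root position the bass is the root, so the root is A.
The chord tones are A, C, E, G, giving A minor seventh.

A minor seventh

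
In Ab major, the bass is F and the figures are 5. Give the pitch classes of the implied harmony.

The written figures 5 are shorthand for 5/3: the 3 is implied.
A third above F in this key is Ab.
A fifth above F in this key is C.
Together with the bass F, this spells F minor in root position.

F, Ab, C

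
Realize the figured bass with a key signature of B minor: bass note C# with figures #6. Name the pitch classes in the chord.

The written figures #6 are shorthand for 6/3: the 3 is implied.
A third above C# in this key is E.
A sixth above C# in this key is A, raised to A# by the sharp.
Together with the bass C#, this spells A# diminished in first inversion.

C#, E, A#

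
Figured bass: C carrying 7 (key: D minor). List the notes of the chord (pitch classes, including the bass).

The written figures 7 are shorthand for 7/5/3: the 5/3 are implied.
A third above C in this key is E.
A fifth above C in this key is G.
A seventh above C in this key is Bb.
Together with the bass C, this spells C dominant seventh in root position.

C, E, G, Bb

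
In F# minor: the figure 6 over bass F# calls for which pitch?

Counting 5 letter steps above F# lands on D; in F# minor, that letter is D.

D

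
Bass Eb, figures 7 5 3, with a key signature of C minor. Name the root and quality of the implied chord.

Eb major seventh

The figures 7 5 3 indicate a seventh chord in root position.
In root position the bass is the root, so the root is Eb.
The chord tones are Eb, G, Bb, D, giving Eb major seventh.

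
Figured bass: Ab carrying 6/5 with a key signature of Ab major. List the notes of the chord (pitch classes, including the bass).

Ab, C, Eb, F

The written figures 6/5 are shorthand for 6/5/3: the 3 is implied.
A third above Ab in this key is C.
A fifth above Ab in this key is Eb.
A sixth above Ab in this key is F.
Together with the bass Ab, this spells F minor seventh in first inversion.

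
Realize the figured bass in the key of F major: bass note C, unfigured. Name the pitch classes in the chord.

An unfigured bass implies 5/3.
A third above C in this key is E.
A fifth above C in this key is G.
Together with the bass C, this spells C major in root position.

C, E, G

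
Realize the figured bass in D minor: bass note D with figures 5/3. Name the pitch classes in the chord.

D, F, A

A third above D in this key is F.
A fifth above D in this key is A.
Together with the bass D, this spells D minor in root position.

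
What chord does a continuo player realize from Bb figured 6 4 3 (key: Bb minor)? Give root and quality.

The figures 6 4 3 indicate a seventh chord in second inversion.
In second inversion the root lies a fourth above the bass: a fourth above Bb in Bb minor is Eb.
The chord tones are Bb, Db, Eb, Gb, giving Eb minor seventh.

Eb minor seventh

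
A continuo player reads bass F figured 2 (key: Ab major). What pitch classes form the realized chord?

The written figures 2 are shorthand for 6/4/2: the 6/4 are implied.
A second above F in this key is G.
A fourth above F in this key is Bb.
A sixth above F in this key is Db.
Together with the bass F, this spells G half-diminished seventh in third inversion.

F, G, Bb, Db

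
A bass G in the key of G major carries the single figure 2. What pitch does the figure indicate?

Counting 1 letter step above G lands on A; in G major, that letter is A.

A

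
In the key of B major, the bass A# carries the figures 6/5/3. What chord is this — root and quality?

F# dominant seventh

The figures 6/5/3 indicate a seventh chord in first inversion.
In first inversion the root lies a sixth above the bass: a sixth above A# in B major is F#.
The chord tones are A#, C#, E, F#, giving F# dominant seventh.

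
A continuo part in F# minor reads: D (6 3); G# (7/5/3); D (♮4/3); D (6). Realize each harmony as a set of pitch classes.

D (6/3): D, F#, B.
G# (7/5/3): G#, B, D, F#.
D (6/♮4/3): D, F#, G, B.
D (6/3): D, F#, B.

D, F#, B | G#, B, D, F# | D, F#, G, B | D, F#, B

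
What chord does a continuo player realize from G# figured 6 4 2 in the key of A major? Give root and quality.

The figures 6 4 2 indicate a seventh chord in third inversion.
In third inversion the root lies a second above the bass: a second above G# in A major is A.
The chord tones are G#, A, C#, E, giving A major seventh.

A major seventh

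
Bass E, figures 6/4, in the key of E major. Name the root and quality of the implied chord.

A major

The figures 6/4 indicate a triad in second inversion.
In second inversion the root lies a fourth above the bass: a fourth above E in E major is A.
The chord tones are E, A, C#, giving A major.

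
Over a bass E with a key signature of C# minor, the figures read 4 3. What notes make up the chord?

The written figures 4 3 are shorthand for 6/4/3: the 6 is implied.
A third above E in this key is G#.
A fourth above E in this key is A.
A sixth above E in this key is C#.
Together with the bass E, this spells A major seventh in second inversion.

E, G#, A, C#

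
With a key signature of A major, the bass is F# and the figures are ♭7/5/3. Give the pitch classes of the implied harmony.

F#, A, C#, Eb

A third above F# in this key is A.
A fifth above F# in this key is C#.
A seventh above F# in this key is E, lowered to Eb by the flat.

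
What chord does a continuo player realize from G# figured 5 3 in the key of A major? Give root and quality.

G# diminished

The figures 5 3 indicate a triad in root position.
In root position the bass is the root, so the root is G#.
The chord tones are G#, B, D, giving G# diminished.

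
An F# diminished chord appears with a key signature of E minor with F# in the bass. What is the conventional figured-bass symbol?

no figures

F# is the root of F# diminished, so the chord is in root position.
A triad in root position is figured 5/3, conventionally abbreviated (no figures — root-position triad).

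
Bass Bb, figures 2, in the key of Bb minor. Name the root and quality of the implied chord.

C half-diminished seventh

The figures 2 indicate a seventh chord in third inversion.
In third inversion the root lies a second above the bass: a second above Bb in Bb minor is C.
The chord tones are Bb, C, Eb, Gb, giving C half-diminished seventh.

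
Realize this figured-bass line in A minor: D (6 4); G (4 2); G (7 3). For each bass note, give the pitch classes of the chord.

D, G, B | G, A, C, E | G, B, D, F

D (6/4): D, G, B.
G (6/4/2): G, A, C, E.
G (7/5/3): G, B, D, F.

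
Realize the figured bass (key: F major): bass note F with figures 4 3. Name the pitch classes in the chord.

F, A, Bb, D

The written figures 4 3 are shorthand for 6/4/3: the 6 is implied.
A third above F in this key is A.
A fourth above F in this key is Bb.
A sixth above F in this key is D.
Together with the bass F, this spells Bb major seventh in second inversion.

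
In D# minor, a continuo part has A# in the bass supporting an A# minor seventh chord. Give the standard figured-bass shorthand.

A# is the root of A# minor seventh, so the chord is in root position.
A seventh chord in root position is figured 7/5/3, conventionally abbreviated 7.

7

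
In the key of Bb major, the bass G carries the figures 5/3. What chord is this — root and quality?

The figures 5/3 indicate a triad in root position.
In root position the bass is the root, so the root is G.
The chord tones are G, Bb, D, giving G minor.

G minor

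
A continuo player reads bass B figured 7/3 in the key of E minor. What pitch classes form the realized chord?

The written figures 7/3 are shorthand for 7/5/3: the 5 is implied.
A third above B in this key is D.
A fifth above B in this key is F#.
A seventh above B in this key is A.
Together with the bass B, this spells B minor seventh in root position.

B, D, F#, A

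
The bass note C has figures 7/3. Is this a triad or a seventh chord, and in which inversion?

7/3 is shorthand for 7/5/3.
Intervals of 7/5/3 above the bass form a seventh chord; the bass is the root, so this is root position.

seventh chord, root position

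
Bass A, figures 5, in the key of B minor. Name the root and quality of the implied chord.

A major

The figures 5 indicate a triad in root position.
In root position the bass is the root, so the root is A.
The chord tones are A, C#, E, giving A major.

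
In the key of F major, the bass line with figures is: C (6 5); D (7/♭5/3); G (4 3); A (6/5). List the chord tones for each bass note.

C (6/5/3): C, E, G, A.
D (7/b5/3): D, F, Ab, C.
G (6/4/3): G, Bb, C, E.
A (6/5/3): A, C, E, F.

C, E, G, A | D, F, Ab, C | G, Bb, C, E | A, C, E, F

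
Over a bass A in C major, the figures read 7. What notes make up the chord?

The written figures 7 are shorthand for 7/5/3: the 5/3 are implied.
A third above A in this key is C.
A fifth above A in this key is E.
A seventh above A in this key is G.
Together with the bass A, this spells A minor seventh in root position.

A, C, E, G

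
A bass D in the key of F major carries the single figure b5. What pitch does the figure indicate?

Counting 4 letter steps above D lands on A; in F major, that letter is A.
The b5 figure lowers it a semitone, giving Ab.

Ab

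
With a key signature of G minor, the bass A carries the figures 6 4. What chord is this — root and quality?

The figures 6 4 indicate a triad in second inversion.
In second inversion the root lies a fourth above the bass: a fourth above A in G minor is D.
The chord tones are A, D, F, giving D minor.

D minor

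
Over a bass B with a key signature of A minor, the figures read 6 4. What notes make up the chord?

A fourth above B in this key is E.
A sixth above B in this key is G.
Together with the bass B, this spells E minor in second inversion.

B, E, G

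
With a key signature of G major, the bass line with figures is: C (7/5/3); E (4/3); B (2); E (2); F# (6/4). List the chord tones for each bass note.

C (7/5/3): C, E, G, B.
E (6/4/3): E, G, A, C.
B (6/4/2): B, C, E, G.
E (6/4/2): E, F#, A, C.
F# (6/4): F#, B, D.

C, E, G, B | E, G, A, C | B, C, E, G | E, F#, A, C | F#, B, D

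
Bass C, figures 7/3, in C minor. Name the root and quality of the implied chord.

C minor seventh

The figures 7/3 indicate a seventh chord in root position.
In root position the bass is the root, so the root is C.
The chord tones are C, Eb, G, Bb, giving C minor seventh.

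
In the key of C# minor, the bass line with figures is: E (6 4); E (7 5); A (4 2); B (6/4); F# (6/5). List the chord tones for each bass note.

E (6/4): E, A, C#.
E (7/5/3): E, G#, B, D#.
A (6/4/2): A, B, D#, F#.
B (6/4): B, E, G#.
F# (6/5/3): F#, A, C#, D#.

E, A, C# | E, G#, B, D# | A, B, D#, F# | B, E, G# | F#, A, C#, D#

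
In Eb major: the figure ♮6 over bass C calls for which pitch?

A

Counting 5 letter steps above C lands on A; in Eb major, that letter is Ab.
The ♮6 figure makes it natural, giving A.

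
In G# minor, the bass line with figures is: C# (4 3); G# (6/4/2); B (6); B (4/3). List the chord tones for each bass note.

C# (6/4/3): C#, E, F#, A#.
G# (6/4/2): G#, A#, C#, E.
B (6/3): B, D#, G#.
B (6/4/3): B, D#, E, G#.

C#, E, F#, A# | G#, A#, C#, E | B, D#, G# | B, D#, E, G#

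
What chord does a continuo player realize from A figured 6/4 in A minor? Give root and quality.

D minor

The figures 6/4 indicate a triad in second inversion.
In second inversion the root lies a fourth above the bass: a fourth above A in A minor is D.
The chord tones are A, D, F, giving D minor.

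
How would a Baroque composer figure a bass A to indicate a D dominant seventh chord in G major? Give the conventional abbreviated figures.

4/3

A is the fifth of D dominant seventh, so the chord is in second inversion.
A seventh chord in second inversion is figured 6/4/3, conventionally abbreviated 4/3.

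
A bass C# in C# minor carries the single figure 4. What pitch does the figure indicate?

F#

Counting 3 letter steps above C# lands on F; in C# minor, that letter is F#.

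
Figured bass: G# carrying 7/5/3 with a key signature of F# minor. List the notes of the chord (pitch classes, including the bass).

A third above G# in this key is B.
A fifth above G# in this key is D.
A seventh above G# in this key is F#.
Together with the bass G#, this spells G# half-diminished seventh in root position.

G#, B, D, F#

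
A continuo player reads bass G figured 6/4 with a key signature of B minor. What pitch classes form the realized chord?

G, C#, E

A fourth above G in this key is C#.
A sixth above G in this key is E.
Together with the bass G, this spells C# diminished in second inversion.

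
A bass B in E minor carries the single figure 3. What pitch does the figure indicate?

D

Counting 2 letter steps above B lands on D; in E minor, that letter is D.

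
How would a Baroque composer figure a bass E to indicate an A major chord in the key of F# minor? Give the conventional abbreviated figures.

6/4

E is the fifth of A major, so the chord is in second inversion.
A triad in second inversion is figured 6/4, conventionally abbreviated 6/4.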